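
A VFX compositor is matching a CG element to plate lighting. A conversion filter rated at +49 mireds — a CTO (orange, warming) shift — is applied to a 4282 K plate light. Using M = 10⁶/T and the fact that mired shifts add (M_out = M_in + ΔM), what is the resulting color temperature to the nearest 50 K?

3550 K

M_in = 10⁶/4282 = 233.54 mireds.
M_out = 233.54 + (+49) = 282.54 mireds.
T_out = 10⁶/282.54 = 3539.4 K → 3550 K.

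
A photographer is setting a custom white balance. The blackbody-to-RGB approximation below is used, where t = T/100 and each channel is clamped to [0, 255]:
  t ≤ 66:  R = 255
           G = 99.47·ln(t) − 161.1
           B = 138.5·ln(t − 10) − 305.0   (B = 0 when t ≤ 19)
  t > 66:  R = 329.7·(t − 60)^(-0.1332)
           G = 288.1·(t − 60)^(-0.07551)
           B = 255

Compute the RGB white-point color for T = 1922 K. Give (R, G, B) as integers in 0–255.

(255, 133, 3)

t = 1922/100 = 19.22; the t ≤ 66 branch applies.
R = 255 by definition for t ≤ 66.
G = 99.47·ln 19.22 − 161.1 = 99.47·2.9560 − 161.1 = 132.928.
B = 138.5·ln(19.22 − 10) − 305.0 = 138.5·ln 9.22 − 305.0 = 138.5·2.2214 − 305.0 = 2.660.
Rounded: (255, 133, 3).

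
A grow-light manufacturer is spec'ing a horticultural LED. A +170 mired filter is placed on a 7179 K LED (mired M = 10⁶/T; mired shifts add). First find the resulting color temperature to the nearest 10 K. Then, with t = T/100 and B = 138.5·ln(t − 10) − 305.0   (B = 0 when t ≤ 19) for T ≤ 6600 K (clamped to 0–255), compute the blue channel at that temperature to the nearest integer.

125

M_in = 10⁶/7179 = 139.30; M_out = 139.30 + (+170) = 309.30.
T_out = 10⁶/309.30 = 3233.2 K → 3230 K; t = 32.3.
B = 138.5·ln(32.3 − 10) − 305.0 = 138.5·ln 22.3 − 305.0 = 138.5·3.1046 − 305.0 = 124.985.
Rounded: 125.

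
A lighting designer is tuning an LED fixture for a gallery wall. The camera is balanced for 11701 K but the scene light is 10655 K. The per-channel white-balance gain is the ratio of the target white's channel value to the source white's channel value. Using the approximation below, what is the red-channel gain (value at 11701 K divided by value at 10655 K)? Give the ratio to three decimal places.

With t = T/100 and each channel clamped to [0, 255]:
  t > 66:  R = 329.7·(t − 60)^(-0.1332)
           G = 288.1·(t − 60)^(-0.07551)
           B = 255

0.973

At 10655 K (t = 106.55):
  R = 329.7·(106.55 − 60)^(-0.1332) = 329.7·46.55^(-0.1332) = 329.7·0.59956 = 197.675.
At 11701 K (t = 117.01):
  R = 329.7·(117.01 − 60)^(-0.1332) = 329.7·57.01^(-0.1332) = 329.7·0.58359 = 192.409.
Gain = 192.409 / 197.675 = 0.9734 → 0.973.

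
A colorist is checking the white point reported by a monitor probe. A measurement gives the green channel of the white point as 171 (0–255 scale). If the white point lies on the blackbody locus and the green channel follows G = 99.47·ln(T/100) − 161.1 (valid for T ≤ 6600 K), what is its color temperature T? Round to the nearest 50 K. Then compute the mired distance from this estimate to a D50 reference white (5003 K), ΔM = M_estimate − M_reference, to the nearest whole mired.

ln t = (171 + 161.1) / 99.47 = 3.3387.
t = e^3.3387 = 28.182.
T = 100·t = 2818 K → 2800 K to the nearest 50 K.
M_estimate = 10⁶/2800 = 357.14; M_reference = 10⁶/5003 = 199.88.
ΔM = 357.14 − 199.88 = 157.26 → +157 mireds.

+157 mireds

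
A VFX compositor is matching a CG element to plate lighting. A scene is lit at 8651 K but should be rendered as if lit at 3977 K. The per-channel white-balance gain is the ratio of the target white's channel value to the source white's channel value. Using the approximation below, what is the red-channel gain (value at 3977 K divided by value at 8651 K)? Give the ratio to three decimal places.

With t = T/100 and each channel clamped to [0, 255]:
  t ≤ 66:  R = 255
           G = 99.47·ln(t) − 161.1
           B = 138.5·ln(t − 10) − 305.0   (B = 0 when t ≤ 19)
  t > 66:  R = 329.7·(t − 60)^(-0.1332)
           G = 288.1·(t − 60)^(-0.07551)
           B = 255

At 8651 K (t = 86.51):
  R = 329.7·(86.51 − 60)^(-0.1332) = 329.7·26.51^(-0.1332) = 329.7·0.64625 = 213.069.
At 3977 K (t = 39.77):
  R = 255 by definition for t ≤ 66.
Gain = 255.000 / 213.069 = 1.1968 → 1.197.

1.197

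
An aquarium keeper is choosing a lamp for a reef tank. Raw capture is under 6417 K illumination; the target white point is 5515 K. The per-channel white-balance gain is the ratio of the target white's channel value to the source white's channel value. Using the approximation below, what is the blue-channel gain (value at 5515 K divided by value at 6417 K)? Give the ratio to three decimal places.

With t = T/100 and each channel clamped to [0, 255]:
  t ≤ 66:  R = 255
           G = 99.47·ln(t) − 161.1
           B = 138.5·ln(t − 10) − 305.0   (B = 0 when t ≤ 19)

0.898

At 6417 K (t = 64.17):
  B = 138.5·ln(64.17 − 10) − 305.0 = 138.5·ln 54.17 − 305.0 = 138.5·3.9921 − 305.0 = 247.910.
At 5515 K (t = 55.15):
  B = 138.5·ln(55.15 − 10) − 305.0 = 138.5·ln 45.15 − 305.0 = 138.5·3.8100 − 305.0 = 222.684.
Gain = 222.684 / 247.910 = 0.8982 → 0.898.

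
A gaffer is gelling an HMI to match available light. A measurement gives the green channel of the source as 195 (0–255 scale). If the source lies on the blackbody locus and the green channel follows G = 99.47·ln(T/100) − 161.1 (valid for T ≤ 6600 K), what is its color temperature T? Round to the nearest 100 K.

3600 K

ln t = (195 + 161.1) / 99.47 = 3.5800.
t = e^3.5800 = 35.873.
T = 100·t = 3587 K → 3600 K to the nearest 100 K.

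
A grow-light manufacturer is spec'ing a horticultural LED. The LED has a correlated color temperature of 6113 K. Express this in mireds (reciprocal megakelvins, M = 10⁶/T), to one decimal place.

M = 10⁶ / 6113 = 163.586 → 163.6 mireds.

163.6 mireds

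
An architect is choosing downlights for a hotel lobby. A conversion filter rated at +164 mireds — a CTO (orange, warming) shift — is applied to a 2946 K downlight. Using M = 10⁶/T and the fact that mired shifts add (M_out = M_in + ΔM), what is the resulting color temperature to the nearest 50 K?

2000 K

M_in = 10⁶/2946 = 339.44 mireds.
M_out = 339.44 + (+164) = 503.44 mireds.
T_out = 10⁶/503.44 = 1986.3 K → 2000 K.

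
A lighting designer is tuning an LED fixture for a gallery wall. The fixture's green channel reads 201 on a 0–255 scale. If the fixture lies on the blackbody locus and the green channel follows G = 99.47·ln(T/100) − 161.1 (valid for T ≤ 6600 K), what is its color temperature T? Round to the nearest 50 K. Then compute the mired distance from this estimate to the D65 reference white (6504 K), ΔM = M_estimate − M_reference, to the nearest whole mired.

ln t = (201 + 161.1) / 99.47 = 3.6403.
t = e^3.6403 = 38.103.
T = 100·t = 3810 K → 3800 K to the nearest 50 K.
M_estimate = 10⁶/3800 = 263.16; M_reference = 10⁶/6504 = 153.75.
ΔM = 263.16 − 153.75 = 109.41 → +109 mireds.

+109 mireds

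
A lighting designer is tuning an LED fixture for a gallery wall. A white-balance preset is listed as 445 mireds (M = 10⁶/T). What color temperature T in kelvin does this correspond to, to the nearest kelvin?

2247 K

T = 10⁶ / 445 = 2247.19 K → 2247 K.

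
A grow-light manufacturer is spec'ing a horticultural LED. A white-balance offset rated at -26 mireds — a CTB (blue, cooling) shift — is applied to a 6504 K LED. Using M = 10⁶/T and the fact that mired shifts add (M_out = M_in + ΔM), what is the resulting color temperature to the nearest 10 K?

7830 K

M_in = 10⁶/6504 = 153.75 mireds.
M_out = 153.75 + (-26) = 127.75 mireds.
T_out = 10⁶/127.75 = 7827.7 K → 7830 K.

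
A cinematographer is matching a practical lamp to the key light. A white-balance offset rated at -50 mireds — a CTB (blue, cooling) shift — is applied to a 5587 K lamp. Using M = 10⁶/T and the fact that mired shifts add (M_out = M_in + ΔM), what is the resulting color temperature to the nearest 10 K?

7750 K

M_in = 10⁶/5587 = 178.99 mireds.
M_out = 178.99 + (-50) = 128.99 mireds.
T_out = 10⁶/128.99 = 7752.7 K → 7750 K.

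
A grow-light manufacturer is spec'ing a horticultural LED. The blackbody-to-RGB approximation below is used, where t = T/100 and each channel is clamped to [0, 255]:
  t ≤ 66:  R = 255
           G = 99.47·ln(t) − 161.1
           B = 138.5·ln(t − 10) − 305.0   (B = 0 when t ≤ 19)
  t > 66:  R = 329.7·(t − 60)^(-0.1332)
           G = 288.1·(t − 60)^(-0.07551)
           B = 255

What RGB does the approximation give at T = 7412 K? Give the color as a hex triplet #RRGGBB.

t = 7412/100 = 74.12; the t > 66 branch applies.
R = 329.7·(74.12 − 60)^(-0.1332) = 329.7·14.12^(-0.1332) = 329.7·0.70282 = 231.719.
G = 288.1·(74.12 − 60)^(-0.07551) = 288.1·14.12^(-0.07551) = 288.1·0.81880 = 235.895.
B = 255 by definition for t > 66.
Rounded: (232, 236, 255).
In hex: #E8ECFF.

#E8ECFF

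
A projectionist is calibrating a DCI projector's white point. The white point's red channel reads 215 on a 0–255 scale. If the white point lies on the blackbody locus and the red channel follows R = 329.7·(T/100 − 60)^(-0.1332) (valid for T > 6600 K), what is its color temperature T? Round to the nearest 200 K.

(t − 60)^(-0.1332) = 215/329.7 = 0.65211.
t − 60 = 0.65211^(1/-0.1332) = 0.65211^(-7.508) = 24.774, so t = 84.774.
T = 100·t = 8477 K → 8400 K to the nearest 200 K.

8400 K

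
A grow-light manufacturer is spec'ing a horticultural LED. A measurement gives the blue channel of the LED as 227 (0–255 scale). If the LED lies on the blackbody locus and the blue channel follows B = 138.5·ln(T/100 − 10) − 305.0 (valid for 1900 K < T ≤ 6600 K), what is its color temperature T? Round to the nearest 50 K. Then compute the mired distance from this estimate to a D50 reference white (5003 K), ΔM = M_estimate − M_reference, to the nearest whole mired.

ln(t − 10) = (227 + 305.0) / 138.5 = 3.8412.
t − 10 = e^3.8412 = 46.579, so t = 56.579.
T = 100·t = 5658 K → 5650 K to the nearest 50 K.
M_estimate = 10⁶/5650 = 176.99; M_reference = 10⁶/5003 = 199.88.
ΔM = 176.99 − 199.88 = -22.89 → -23 mireds.

-23 mireds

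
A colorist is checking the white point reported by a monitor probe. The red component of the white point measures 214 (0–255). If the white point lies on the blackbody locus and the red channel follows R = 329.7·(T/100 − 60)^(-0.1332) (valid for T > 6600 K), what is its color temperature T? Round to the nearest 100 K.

8600 K

(t − 60)^(-0.1332) = 214/329.7 = 0.64907.
t − 60 = 0.64907^(1/-0.1332) = 0.64907^(-7.508) = 25.657, so t = 85.657.
T = 100·t = 8566 K → 8600 K to the nearest 100 K.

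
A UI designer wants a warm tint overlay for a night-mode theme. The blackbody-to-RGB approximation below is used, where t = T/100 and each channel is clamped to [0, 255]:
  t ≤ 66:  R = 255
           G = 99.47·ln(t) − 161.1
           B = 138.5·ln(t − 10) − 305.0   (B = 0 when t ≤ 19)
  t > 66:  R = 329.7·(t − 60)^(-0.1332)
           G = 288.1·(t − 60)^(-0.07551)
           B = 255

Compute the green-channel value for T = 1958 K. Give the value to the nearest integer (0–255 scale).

t = 1958/100 = 19.58; the t ≤ 66 branch applies.
G = 99.47·ln 19.58 − 161.1 = 99.47·2.9745 − 161.1 = 134.774.
Rounded: 135.

135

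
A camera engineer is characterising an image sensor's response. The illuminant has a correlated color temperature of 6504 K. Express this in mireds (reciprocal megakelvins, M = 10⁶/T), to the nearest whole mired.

154 mireds

M = 10⁶ / 6504 = 153.752 → 154 mireds.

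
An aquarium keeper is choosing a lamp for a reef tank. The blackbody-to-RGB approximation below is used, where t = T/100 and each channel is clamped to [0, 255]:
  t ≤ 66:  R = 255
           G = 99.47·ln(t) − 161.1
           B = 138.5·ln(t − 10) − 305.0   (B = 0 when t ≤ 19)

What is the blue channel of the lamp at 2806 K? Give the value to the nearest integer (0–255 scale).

t = 2806/100 = 28.06; the t ≤ 66 branch applies.
B = 138.5·ln(28.06 − 10) − 305.0 = 138.5·ln 18.06 − 305.0 = 138.5·2.8937 − 305.0 = 95.777.
Rounded: 96.

96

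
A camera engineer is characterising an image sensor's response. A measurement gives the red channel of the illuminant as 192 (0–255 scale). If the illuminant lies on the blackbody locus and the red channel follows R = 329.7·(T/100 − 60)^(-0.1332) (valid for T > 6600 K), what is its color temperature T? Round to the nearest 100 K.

(t − 60)^(-0.1332) = 192/329.7 = 0.58235.
t − 60 = 0.58235^(1/-0.1332) = 0.58235^(-7.508) = 57.929, so t = 117.929.
T = 100·t = 11793 K → 11800 K to the nearest 100 K.

11800 K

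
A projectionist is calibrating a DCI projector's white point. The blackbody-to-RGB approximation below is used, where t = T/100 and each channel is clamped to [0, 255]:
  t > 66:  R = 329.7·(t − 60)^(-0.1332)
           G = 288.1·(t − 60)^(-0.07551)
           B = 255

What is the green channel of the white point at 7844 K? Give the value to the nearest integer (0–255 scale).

t = 7844/100 = 78.44; the t > 66 branch applies.
G = 288.1·(78.44 − 60)^(-0.07551) = 288.1·18.44^(-0.07551) = 288.1·0.80246 = 231.188.
Rounded: 231.

231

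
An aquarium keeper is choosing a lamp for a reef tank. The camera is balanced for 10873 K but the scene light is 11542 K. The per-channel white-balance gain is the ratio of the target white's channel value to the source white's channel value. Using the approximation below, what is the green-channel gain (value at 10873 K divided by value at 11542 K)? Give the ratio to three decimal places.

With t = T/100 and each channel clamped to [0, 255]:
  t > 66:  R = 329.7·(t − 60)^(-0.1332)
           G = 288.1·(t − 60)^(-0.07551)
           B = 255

At 11542 K (t = 115.42):
  G = 288.1·(115.42 − 60)^(-0.07551) = 288.1·55.42^(-0.07551) = 288.1·0.73847 = 212.755.
At 10873 K (t = 108.73):
  G = 288.1·(108.73 − 60)^(-0.07551) = 288.1·48.73^(-0.07551) = 288.1·0.74568 = 214.831.
Gain = 214.831 / 212.755 = 1.0098 → 1.010.

1.010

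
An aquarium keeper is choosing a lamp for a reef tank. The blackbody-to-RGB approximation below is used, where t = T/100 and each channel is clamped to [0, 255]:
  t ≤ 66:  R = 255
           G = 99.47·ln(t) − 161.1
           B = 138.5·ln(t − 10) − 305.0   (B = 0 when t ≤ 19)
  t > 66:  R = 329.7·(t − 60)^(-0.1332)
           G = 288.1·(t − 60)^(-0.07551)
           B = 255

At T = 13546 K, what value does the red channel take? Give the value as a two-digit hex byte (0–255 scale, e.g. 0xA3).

t = 13546/100 = 135.46; the t > 66 branch applies.
R = 329.7·(135.46 − 60)^(-0.1332) = 329.7·75.46^(-0.1332) = 329.7·0.56220 = 185.356.
Rounded: 185; in hex, 0xB9.

0xB9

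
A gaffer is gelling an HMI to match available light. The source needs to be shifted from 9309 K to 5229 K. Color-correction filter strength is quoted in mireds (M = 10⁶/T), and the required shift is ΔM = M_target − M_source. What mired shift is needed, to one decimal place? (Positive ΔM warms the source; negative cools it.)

+83.8 mireds

M_source = 10⁶/9309 = 107.423; M_target = 10⁶/5229 = 191.241.
ΔM = 191.241 − 107.423 = 83.818 → +83.8 mireds, a warming shift.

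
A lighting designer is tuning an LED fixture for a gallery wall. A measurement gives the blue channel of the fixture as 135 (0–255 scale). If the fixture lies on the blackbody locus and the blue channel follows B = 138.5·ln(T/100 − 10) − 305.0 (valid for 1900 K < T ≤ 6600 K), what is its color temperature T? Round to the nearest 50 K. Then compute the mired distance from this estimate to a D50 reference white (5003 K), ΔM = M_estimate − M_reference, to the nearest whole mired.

+94 mireds

ln(t − 10) = (135 + 305.0) / 138.5 = 3.1769.
t − 10 = e^3.1769 = 23.972, so t = 33.972.
T = 100·t = 3397 K → 3400 K to the nearest 50 K.
M_estimate = 10⁶/3400 = 294.12; M_reference = 10⁶/5003 = 199.88.
ΔM = 294.12 − 199.88 = 94.24 → +94 mireds.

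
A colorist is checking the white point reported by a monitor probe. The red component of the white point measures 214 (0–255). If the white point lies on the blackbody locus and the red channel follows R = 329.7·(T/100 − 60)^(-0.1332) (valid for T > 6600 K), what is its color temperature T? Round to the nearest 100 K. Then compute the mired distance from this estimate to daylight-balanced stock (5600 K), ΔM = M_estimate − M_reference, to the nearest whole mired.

(t − 60)^(-0.1332) = 214/329.7 = 0.64907.
t − 60 = 0.64907^(1/-0.1332) = 0.64907^(-7.508) = 25.657, so t = 85.657.
T = 100·t = 8566 K → 8600 K to the nearest 100 K.
M_estimate = 10⁶/8600 = 116.28; M_reference = 10⁶/5600 = 178.57.
ΔM = 116.28 − 178.57 = -62.29 → -62 mireds.

-62 mireds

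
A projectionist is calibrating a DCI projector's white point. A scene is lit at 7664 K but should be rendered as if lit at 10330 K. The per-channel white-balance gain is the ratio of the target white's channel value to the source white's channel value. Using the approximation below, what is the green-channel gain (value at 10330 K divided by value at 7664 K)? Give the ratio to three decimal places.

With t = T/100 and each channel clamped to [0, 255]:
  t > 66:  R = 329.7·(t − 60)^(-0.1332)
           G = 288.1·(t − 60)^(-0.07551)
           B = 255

At 7664 K (t = 76.64):
  G = 288.1·(76.64 − 60)^(-0.07551) = 288.1·16.64^(-0.07551) = 288.1·0.80871 = 232.988.
At 10330 K (t = 103.3):
  G = 288.1·(103.3 − 60)^(-0.07551) = 288.1·43.3^(-0.07551) = 288.1·0.75237 = 216.756.
Gain = 216.756 / 232.988 = 0.9303 → 0.930.

0.930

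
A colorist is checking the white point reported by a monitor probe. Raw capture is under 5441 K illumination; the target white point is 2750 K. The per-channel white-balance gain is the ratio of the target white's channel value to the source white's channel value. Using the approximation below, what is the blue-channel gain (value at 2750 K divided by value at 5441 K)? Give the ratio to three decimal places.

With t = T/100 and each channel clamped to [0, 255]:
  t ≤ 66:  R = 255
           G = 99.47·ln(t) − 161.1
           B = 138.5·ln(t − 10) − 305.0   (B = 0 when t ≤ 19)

0.415

At 5441 K (t = 54.41):
  B = 138.5·ln(54.41 − 10) − 305.0 = 138.5·ln 44.41 − 305.0 = 138.5·3.7935 − 305.0 = 220.395.
At 2750 K (t = 27.5):
  B = 138.5·ln(27.5 − 10) − 305.0 = 138.5·ln 17.5 − 305.0 = 138.5·2.8622 − 305.0 = 91.415.
Gain = 91.415 / 220.395 = 0.4148 → 0.415.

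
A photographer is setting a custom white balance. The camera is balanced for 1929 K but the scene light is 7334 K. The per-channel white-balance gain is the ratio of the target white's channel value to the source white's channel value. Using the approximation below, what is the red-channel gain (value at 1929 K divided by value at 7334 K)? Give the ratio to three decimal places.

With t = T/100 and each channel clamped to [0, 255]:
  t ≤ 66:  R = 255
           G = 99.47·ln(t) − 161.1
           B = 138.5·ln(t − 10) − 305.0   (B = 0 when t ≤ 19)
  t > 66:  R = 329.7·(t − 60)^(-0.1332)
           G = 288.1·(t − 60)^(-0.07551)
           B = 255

1.092

At 7334 K (t = 73.34):
  R = 329.7·(73.34 − 60)^(-0.1332) = 329.7·13.34^(-0.1332) = 329.7·0.70816 = 233.479.
At 1929 K (t = 19.29):
  R = 255 by definition for t ≤ 66.
Gain = 255.000 / 233.479 = 1.0922 → 1.092.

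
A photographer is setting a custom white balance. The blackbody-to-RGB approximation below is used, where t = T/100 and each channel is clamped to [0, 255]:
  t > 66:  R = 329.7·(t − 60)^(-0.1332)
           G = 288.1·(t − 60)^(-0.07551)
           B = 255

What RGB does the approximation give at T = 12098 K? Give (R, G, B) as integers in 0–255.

t = 12098/100 = 120.98; the t > 66 branch applies.
R = 329.7·(120.98 − 60)^(-0.1332) = 329.7·60.98^(-0.1332) = 329.7·0.57838 = 190.692.
G = 288.1·(120.98 − 60)^(-0.07551) = 288.1·60.98^(-0.07551) = 288.1·0.73316 = 211.224.
B = 255 by definition for t > 66.
Rounded: (191, 211, 255).

(191, 211, 255)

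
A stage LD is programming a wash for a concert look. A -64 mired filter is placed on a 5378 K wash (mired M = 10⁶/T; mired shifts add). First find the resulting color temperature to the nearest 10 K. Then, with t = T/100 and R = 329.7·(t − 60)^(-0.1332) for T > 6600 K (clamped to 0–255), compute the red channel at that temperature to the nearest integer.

218

M_in = 10⁶/5378 = 185.94; M_out = 185.94 + (-64) = 121.94.
T_out = 10⁶/121.94 = 8200.6 K → 8200 K; t = 82.
R = 329.7·(82 − 60)^(-0.1332) = 329.7·22^(-0.1332) = 329.7·0.66251 = 218.428.
Rounded: 218.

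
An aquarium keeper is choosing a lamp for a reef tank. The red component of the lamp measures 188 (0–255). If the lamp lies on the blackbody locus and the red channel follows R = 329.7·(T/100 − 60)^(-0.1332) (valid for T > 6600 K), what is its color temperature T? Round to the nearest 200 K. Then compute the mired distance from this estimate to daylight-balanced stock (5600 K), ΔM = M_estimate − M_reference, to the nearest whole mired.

-100 mireds

(t − 60)^(-0.1332) = 188/329.7 = 0.57022.
t − 60 = 0.57022^(1/-0.1332) = 0.57022^(-7.508) = 67.848, so t = 127.848.
T = 100·t = 12785 K → 12800 K to the nearest 200 K.
M_estimate = 10⁶/12800 = 78.12; M_reference = 10⁶/5600 = 178.57.
ΔM = 78.12 − 178.57 = -100.45 → -100 mireds.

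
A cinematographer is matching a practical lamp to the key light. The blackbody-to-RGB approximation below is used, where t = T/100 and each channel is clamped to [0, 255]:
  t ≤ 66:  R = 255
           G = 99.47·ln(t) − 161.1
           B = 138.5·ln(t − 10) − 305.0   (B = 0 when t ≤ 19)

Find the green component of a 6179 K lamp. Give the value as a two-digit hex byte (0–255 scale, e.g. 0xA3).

0xF9

t = 6179/100 = 61.79; the t ≤ 66 branch applies.
G = 99.47·ln 61.79 − 161.1 = 99.47·4.1237 − 161.1 = 249.089.
Rounded: 249; in hex, 0xF9.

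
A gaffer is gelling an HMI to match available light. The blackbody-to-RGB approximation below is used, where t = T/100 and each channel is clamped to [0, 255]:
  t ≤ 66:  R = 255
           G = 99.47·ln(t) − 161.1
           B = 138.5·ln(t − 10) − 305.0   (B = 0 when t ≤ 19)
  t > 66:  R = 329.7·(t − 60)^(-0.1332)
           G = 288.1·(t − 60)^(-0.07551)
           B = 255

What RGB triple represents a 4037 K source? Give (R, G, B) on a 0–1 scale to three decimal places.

(1.000, 0.811, 0.658)

t = 4037/100 = 40.37; the t ≤ 66 branch applies.
R = 255 by definition for t ≤ 66.
G = 99.47·ln 40.37 − 161.1 = 99.47·3.6981 − 161.1 = 206.749.
B = 138.5·ln(40.37 − 10) − 305.0 = 138.5·ln 30.37 − 305.0 = 138.5·3.4135 − 305.0 = 167.764.
Dividing each by 255: (1.0000, 0.8108, 0.6579) → (1.000, 0.811, 0.658).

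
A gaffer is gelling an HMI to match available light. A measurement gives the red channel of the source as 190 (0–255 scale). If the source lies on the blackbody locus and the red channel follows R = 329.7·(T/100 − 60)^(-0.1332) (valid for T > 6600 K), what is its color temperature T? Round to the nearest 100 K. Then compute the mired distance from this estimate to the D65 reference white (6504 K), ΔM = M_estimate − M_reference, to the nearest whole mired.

-72 mireds

(t − 60)^(-0.1332) = 190/329.7 = 0.57628.
t − 60 = 0.57628^(1/-0.1332) = 0.57628^(-7.508) = 62.667, so t = 122.667.
T = 100·t = 12267 K → 12300 K to the nearest 100 K.
M_estimate = 10⁶/12300 = 81.30; M_reference = 10⁶/6504 = 153.75.
ΔM = 81.30 − 153.75 = -72.45 → -72 mireds.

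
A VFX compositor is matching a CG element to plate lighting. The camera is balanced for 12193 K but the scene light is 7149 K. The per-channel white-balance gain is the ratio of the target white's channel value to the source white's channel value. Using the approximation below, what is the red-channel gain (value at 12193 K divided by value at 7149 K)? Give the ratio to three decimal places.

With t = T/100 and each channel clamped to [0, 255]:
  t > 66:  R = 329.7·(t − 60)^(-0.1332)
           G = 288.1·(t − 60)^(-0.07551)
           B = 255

0.799

At 7149 K (t = 71.49):
  R = 329.7·(71.49 − 60)^(-0.1332) = 329.7·11.49^(-0.1332) = 329.7·0.72238 = 238.168.
At 12193 K (t = 121.93):
  R = 329.7·(121.93 − 60)^(-0.1332) = 329.7·61.93^(-0.1332) = 329.7·0.57719 = 190.300.
Gain = 190.300 / 238.168 = 0.7990 → 0.799.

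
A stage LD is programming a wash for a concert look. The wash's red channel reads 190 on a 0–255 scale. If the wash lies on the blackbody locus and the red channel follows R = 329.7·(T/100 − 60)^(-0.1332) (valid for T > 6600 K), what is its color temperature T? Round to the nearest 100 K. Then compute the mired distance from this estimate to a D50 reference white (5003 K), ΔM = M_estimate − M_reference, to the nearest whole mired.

(t − 60)^(-0.1332) = 190/329.7 = 0.57628.
t − 60 = 0.57628^(1/-0.1332) = 0.57628^(-7.508) = 62.667, so t = 122.667.
T = 100·t = 12267 K → 12300 K to the nearest 100 K.
M_estimate = 10⁶/12300 = 81.30; M_reference = 10⁶/5003 = 199.88.
ΔM = 81.30 − 199.88 = -118.58 → -119 mireds.

-119 mireds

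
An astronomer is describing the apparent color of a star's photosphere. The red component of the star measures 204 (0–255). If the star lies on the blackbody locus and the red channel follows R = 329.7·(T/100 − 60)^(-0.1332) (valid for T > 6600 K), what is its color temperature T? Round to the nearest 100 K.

9700 K

(t − 60)^(-0.1332) = 204/329.7 = 0.61874.
t − 60 = 0.61874^(1/-0.1332) = 0.61874^(-7.508) = 36.748, so t = 96.748.
T = 100·t = 9675 K → 9700 K to the nearest 100 K.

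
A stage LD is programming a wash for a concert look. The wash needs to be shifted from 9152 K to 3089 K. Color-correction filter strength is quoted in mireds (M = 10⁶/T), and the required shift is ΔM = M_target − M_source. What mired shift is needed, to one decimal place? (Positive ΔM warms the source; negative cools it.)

M_source = 10⁶/9152 = 109.266; M_target = 10⁶/3089 = 323.729.
ΔM = 323.729 − 109.266 = 214.464 → +214.5 mireds, a warming shift.

+214.5 mireds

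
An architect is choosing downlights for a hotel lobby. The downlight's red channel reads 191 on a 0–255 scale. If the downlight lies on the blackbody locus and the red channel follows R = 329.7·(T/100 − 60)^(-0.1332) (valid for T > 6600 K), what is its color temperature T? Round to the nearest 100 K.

12000 K

(t − 60)^(-0.1332) = 191/329.7 = 0.57931.
t − 60 = 0.57931^(1/-0.1332) = 0.57931^(-7.508) = 60.245, so t = 120.245.
T = 100·t = 12025 K → 12000 K to the nearest 100 K.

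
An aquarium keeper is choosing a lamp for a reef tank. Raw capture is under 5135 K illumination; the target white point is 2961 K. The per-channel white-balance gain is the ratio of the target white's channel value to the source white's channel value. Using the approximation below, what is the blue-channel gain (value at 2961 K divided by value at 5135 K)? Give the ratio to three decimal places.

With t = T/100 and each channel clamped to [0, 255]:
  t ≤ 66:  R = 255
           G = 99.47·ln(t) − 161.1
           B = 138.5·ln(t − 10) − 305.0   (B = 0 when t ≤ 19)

At 5135 K (t = 51.35):
  B = 138.5·ln(51.35 − 10) − 305.0 = 138.5·ln 41.35 − 305.0 = 138.5·3.7221 − 305.0 = 210.507.
At 2961 K (t = 29.61):
  B = 138.5·ln(29.61 − 10) − 305.0 = 138.5·ln 19.61 − 305.0 = 138.5·2.9760 − 305.0 = 107.181.
Gain = 107.181 / 210.507 = 0.5092 → 0.509.

0.509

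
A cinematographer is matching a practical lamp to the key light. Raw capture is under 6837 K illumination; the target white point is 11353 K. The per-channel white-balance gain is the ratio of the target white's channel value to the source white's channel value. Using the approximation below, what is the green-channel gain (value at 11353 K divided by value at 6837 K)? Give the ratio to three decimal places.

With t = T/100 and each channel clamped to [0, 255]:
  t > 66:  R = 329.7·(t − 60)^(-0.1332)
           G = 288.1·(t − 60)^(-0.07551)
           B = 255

At 6837 K (t = 68.37):
  G = 288.1·(68.37 − 60)^(-0.07551) = 288.1·8.37^(-0.07551) = 288.1·0.85178 = 245.396.
At 11353 K (t = 113.53):
  G = 288.1·(113.53 − 60)^(-0.07551) = 288.1·53.53^(-0.07551) = 288.1·0.74041 = 213.313.
Gain = 213.313 / 245.396 = 0.8693 → 0.869.

0.869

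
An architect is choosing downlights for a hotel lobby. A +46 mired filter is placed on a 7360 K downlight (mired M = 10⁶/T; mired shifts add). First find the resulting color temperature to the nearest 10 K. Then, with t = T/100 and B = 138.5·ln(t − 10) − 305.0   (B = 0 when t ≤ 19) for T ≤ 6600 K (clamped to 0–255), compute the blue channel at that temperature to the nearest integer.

222

M_in = 10⁶/7360 = 135.87; M_out = 135.87 + (+46) = 181.87.
T_out = 10⁶/181.87 = 5498.4 K → 5500 K; t = 55.
B = 138.5·ln(55 − 10) − 305.0 = 138.5·ln 45 − 305.0 = 138.5·3.8067 − 305.0 = 222.223.
Rounded: 222.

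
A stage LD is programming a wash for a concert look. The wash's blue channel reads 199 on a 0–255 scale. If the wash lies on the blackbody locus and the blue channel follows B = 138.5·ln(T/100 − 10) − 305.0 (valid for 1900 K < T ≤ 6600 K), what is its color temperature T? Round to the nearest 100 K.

ln(t − 10) = (199 + 305.0) / 138.5 = 3.6390.
t − 10 = e^3.6390 = 38.053, so t = 48.053.
T = 100·t = 4805 K → 4800 K to the nearest 100 K.

4800 K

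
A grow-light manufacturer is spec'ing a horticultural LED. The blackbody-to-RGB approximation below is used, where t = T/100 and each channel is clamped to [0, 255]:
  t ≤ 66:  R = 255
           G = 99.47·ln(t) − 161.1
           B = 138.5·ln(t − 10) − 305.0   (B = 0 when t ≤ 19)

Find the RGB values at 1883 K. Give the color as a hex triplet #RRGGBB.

#FF8300

t = 1883/100 = 18.83; the t ≤ 66 branch applies.
R = 255 by definition for t ≤ 66.
G = 99.47·ln 18.83 − 161.1 = 99.47·2.9355 − 161.1 = 130.889.
t = 18.83 ≤ 19, so B = 0.
Rounded: (255, 131, 0).
In hex: #FF8300.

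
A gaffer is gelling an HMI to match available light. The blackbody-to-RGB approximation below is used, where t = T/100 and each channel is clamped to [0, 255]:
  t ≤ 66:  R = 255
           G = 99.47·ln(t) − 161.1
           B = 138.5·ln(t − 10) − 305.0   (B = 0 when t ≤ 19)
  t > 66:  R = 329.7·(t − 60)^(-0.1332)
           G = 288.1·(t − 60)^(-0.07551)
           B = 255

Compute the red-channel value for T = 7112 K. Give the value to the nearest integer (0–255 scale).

239

t = 7112/100 = 71.12; the t > 66 branch applies.
R = 329.7·(71.12 − 60)^(-0.1332) = 329.7·11.12^(-0.1332) = 329.7·0.72554 = 239.209.
Rounded: 239.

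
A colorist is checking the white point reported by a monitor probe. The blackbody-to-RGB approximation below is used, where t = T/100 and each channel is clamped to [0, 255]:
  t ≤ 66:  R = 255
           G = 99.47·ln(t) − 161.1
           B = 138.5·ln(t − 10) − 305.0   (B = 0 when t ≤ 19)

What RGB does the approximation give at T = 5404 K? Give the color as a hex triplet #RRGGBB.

t = 5404/100 = 54.04; the t ≤ 66 branch applies.
R = 255 by definition for t ≤ 66.
G = 99.47·ln 54.04 − 161.1 = 99.47·3.9897 − 161.1 = 235.758.
B = 138.5·ln(54.04 − 10) − 305.0 = 138.5·ln 44.04 − 305.0 = 138.5·3.7851 − 305.0 = 219.236.
Rounded: (255, 236, 219).
In hex: #FFECDB.

#FFECDB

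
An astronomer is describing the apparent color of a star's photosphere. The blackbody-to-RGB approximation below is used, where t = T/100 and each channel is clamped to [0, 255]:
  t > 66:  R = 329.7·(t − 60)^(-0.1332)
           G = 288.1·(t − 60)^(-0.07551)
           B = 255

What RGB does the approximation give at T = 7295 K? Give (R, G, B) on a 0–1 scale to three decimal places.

(0.919, 0.931, 1.000)

t = 7295/100 = 72.95; the t > 66 branch applies.
R = 329.7·(72.95 − 60)^(-0.1332) = 329.7·12.95^(-0.1332) = 329.7·0.71096 = 234.404.
G = 288.1·(72.95 − 60)^(-0.07551) = 288.1·12.95^(-0.07551) = 288.1·0.82416 = 237.441.
B = 255 by definition for t > 66.
Dividing each by 255: (0.9192, 0.9311, 1.0000) → (0.919, 0.931, 1.000).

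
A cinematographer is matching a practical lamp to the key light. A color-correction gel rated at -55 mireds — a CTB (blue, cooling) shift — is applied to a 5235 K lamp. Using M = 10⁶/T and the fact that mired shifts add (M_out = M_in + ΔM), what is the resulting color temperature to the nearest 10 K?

M_in = 10⁶/5235 = 191.02 mireds.
M_out = 191.02 + (-55) = 136.02 mireds.
T_out = 10⁶/136.02 = 7351.8 K → 7350 K.

7350 K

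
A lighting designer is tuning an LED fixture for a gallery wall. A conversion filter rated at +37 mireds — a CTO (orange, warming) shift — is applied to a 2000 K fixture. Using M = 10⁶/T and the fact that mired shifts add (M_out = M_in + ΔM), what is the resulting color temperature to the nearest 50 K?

M_in = 10⁶/2000 = 500.00 mireds.
M_out = 500.00 + (+37) = 537.00 mireds.
T_out = 10⁶/537.00 = 1862.2 K → 1850 K.

1850 K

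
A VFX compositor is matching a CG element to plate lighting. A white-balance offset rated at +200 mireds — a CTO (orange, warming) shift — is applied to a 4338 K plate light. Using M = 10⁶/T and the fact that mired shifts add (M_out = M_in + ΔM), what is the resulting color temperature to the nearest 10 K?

2320 K

M_in = 10⁶/4338 = 230.52 mireds.
M_out = 230.52 + (+200) = 430.52 mireds.
T_out = 10⁶/430.52 = 2322.8 K → 2320 K.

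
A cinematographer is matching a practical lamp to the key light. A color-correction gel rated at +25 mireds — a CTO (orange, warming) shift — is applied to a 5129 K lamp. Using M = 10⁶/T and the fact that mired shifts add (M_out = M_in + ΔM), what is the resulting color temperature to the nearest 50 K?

M_in = 10⁶/5129 = 194.97 mireds.
M_out = 194.97 + (+25) = 219.97 mireds.
T_out = 10⁶/219.97 = 4546.1 K → 4550 K.

4550 K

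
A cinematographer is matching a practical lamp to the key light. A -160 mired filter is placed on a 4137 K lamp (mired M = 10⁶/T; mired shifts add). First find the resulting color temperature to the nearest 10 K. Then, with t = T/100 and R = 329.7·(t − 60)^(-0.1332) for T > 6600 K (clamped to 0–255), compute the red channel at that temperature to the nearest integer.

190

M_in = 10⁶/4137 = 241.72; M_out = 241.72 + (-160) = 81.72.
T_out = 10⁶/81.72 = 12236.7 K → 12240 K; t = 122.4.
R = 329.7·(122.4 − 60)^(-0.1332) = 329.7·62.4^(-0.1332) = 329.7·0.57661 = 190.108.
Rounded: 190.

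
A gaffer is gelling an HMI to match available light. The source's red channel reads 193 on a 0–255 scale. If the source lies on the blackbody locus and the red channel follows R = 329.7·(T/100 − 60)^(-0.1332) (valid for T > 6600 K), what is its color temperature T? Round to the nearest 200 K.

11600 K

(t − 60)^(-0.1332) = 193/329.7 = 0.58538.
t − 60 = 0.58538^(1/-0.1332) = 0.58538^(-7.508) = 55.713, so t = 115.713.
T = 100·t = 11571 K → 11600 K to the nearest 200 K.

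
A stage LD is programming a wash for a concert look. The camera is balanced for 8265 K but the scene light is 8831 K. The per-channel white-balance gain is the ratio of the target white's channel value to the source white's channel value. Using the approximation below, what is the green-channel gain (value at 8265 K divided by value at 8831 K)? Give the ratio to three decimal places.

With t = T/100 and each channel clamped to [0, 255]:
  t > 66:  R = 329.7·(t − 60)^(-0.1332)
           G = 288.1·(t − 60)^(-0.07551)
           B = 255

At 8831 K (t = 88.31):
  G = 288.1·(88.31 − 60)^(-0.07551) = 288.1·28.31^(-0.07551) = 288.1·0.77690 = 223.824.
At 8265 K (t = 82.65):
  G = 288.1·(82.65 − 60)^(-0.07551) = 288.1·22.65^(-0.07551) = 288.1·0.79009 = 227.626.
Gain = 227.626 / 223.824 = 1.0170 → 1.017.

1.017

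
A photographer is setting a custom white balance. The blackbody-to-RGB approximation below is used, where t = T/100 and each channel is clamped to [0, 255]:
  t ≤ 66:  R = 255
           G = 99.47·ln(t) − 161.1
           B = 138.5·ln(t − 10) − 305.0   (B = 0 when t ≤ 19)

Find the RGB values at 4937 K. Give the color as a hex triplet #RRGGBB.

#FFE3CC

t = 4937/100 = 49.37; the t ≤ 66 branch applies.
R = 255 by definition for t ≤ 66.
G = 99.47·ln 49.37 − 161.1 = 99.47·3.8993 − 161.1 = 226.768.
B = 138.5·ln(49.37 − 10) − 305.0 = 138.5·ln 39.37 − 305.0 = 138.5·3.6730 − 305.0 = 203.711.
Rounded: (255, 227, 204).
In hex: #FFE3CC.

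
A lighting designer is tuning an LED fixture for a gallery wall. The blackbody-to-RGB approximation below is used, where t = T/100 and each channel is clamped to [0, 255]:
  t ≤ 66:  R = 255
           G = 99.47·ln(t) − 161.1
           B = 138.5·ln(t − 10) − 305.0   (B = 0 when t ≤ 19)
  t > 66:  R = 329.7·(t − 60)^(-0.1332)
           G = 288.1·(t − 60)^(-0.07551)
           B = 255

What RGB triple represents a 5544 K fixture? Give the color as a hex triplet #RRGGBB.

t = 5544/100 = 55.44; the t ≤ 66 branch applies.
R = 255 by definition for t ≤ 66.
G = 99.47·ln 55.44 − 161.1 = 99.47·4.0153 − 161.1 = 238.302.
B = 138.5·ln(55.44 − 10) − 305.0 = 138.5·ln 45.44 − 305.0 = 138.5·3.8164 − 305.0 = 223.570.
Rounded: (255, 238, 224).
In hex: #FFEEE0.

#FFEEE0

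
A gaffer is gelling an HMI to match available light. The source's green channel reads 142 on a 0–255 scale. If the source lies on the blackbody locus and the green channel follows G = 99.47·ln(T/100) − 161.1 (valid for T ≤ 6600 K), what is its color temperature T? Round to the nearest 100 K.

ln t = (142 + 161.1) / 99.47 = 3.0471.
t = e^3.0471 = 21.055.
T = 100·t = 2106 K → 2100 K to the nearest 100 K.

2100 K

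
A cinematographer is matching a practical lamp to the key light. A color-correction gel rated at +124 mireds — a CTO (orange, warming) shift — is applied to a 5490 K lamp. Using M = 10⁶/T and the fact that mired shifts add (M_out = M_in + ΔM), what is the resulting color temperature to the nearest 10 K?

M_in = 10⁶/5490 = 182.15 mireds.
M_out = 182.15 + (+124) = 306.15 mireds.
T_out = 10⁶/306.15 = 3266.4 K → 3270 K.

3270 K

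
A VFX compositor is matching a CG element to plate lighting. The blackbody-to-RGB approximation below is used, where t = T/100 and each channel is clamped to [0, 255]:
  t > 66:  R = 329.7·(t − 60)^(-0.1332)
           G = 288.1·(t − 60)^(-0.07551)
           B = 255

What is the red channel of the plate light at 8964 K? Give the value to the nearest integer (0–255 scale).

210

t = 8964/100 = 89.64; the t > 66 branch applies.
R = 329.7·(89.64 − 60)^(-0.1332) = 329.7·29.64^(-0.1332) = 329.7·0.63672 = 209.925.
Rounded: 210.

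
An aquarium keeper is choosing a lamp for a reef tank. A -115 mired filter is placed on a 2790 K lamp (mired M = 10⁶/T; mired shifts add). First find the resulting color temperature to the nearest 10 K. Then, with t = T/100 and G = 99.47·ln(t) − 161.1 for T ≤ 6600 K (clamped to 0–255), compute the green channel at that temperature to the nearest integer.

M_in = 10⁶/2790 = 358.42; M_out = 358.42 + (-115) = 243.42.
T_out = 10⁶/243.42 = 4108.1 K → 4110 K; t = 41.1.
G = 99.47·ln 41.1 − 161.1 = 99.47·3.7160 − 161.1 = 208.531.
Rounded: 209.

209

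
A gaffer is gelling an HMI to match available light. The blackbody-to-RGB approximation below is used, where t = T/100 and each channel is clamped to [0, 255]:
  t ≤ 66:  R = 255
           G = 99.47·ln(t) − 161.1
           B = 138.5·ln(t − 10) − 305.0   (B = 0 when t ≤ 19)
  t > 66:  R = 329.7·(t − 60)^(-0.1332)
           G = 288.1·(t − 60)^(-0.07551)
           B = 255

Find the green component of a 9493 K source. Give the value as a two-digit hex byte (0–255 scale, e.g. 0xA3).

t = 9493/100 = 94.93; the t > 66 branch applies.
G = 288.1·(94.93 − 60)^(-0.07551) = 288.1·34.93^(-0.07551) = 288.1·0.76467 = 220.301.
Rounded: 220; in hex, 0xDC.

0xDC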